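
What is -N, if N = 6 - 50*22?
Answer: 1094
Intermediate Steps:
N = -1094 (N = 6 - 1100 = -1094)
-N = -1*(-1094) = 1094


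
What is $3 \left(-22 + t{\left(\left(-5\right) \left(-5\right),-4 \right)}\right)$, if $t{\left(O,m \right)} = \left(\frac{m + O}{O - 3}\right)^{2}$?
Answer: $- \frac{30621}{484} \approx -63.267$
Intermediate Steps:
$t{\left(O,m \right)} = \frac{\left(O + m\right)^{2}}{\left(-3 + O\right)^{2}}$ ($t{\left(O,m \right)} = \left(\frac{O + m}{-3 + O}\right)^{2} = \frac{\left(O + m\right)^{2}}{\left(-3 + O\right)^{2}}$)
$3 \left(-22 + t{\left(\left(-5\right) \left(-5\right),-4 \right)}\right) = 3 \left(-22 + \frac{\left(\left(-5\right) \left(-5\right) - 4\right)^{2}}{\left(-3 - -25\right)^{2}}\right) = 3 \left(-22 + \frac{\left(25 - 4\right)^{2}}{\left(-3 + 25\right)^{2}}\right) = 3 \left(-22 + \frac{21^{2}}{484}\right) = 3 \left(-22 + \frac{1}{484} \cdot 441\right) = 3 \left(-22 + \frac{441}{484}\right) = 3 \left(- \frac{10207}{484}\right) = - \frac{30621}{484}$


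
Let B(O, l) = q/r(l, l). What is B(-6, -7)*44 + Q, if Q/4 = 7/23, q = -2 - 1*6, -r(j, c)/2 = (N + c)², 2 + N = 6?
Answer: 4300/207 ≈ 20.773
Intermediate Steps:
N = 4 (N = -2 + 6 = 4)
r(j, c) = -2*(4 + c)²
q = -8 (q = -2 - 6 = -8)
Q = 28/23 (Q = 4*(7/23) = 28/23 ≈ 1.2174)
B(O, l) = 4/(4 + l)² (B(O, l) = -8*(-1/(2*(4 + l)²)) = -(-4)/(4 + l)² = 4/(4 + l)²)
B(-6, -7)*44 + Q = (4/(4 - 7)²)*44 + 28/23 = (4/(-3)²)*44 + 28/23 = (4*(⅑))*44 + 28/23 = (4/9)*44 + 28/23 = 176/9 + 28/23 = 4300/207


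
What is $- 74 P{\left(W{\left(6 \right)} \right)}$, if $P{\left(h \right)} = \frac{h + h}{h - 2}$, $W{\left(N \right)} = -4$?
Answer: $- \frac{296}{3} \approx -98.667$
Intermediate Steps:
$P{\left(h \right)} = \frac{2 h}{-2 + h}$
$- 74 P{\left(W{\left(6 \right)} \right)} = - 74 \cdot 2 \left(-4\right) \frac{1}{-2 - 4} = - 74 \cdot 2 \left(-4\right) \frac{1}{-6} = - 74 \cdot 2 \left(-4\right) \left(- \frac{1}{6}\right) = \left(-74\right) \frac{4}{3} = - \frac{296}{3}$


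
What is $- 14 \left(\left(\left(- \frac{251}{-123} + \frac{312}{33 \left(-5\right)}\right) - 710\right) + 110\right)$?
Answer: $\frac{56811818}{6765} \approx 8397.9$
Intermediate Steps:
$- 14 \left(\left(\left(- \frac{251}{-123} + \frac{312}{33 \left(-5\right)}\right) - 710\right) + 110\right) = - 14 \left(\left(\left(\left(-251\right) \left(- \frac{1}{123}\right) + \frac{312}{-165}\right) - 710\right) + 110\right) = - 14 \left(\left(\left(\frac{251}{123} + 312 \left(- \frac{1}{165}\right)\right) - 710\right) + 110\right) = - 14 \left(\left(\left(\frac{251}{123} - \frac{104}{55}\right) - 710\right) + 110\right) = - 14 \left(\left(\frac{1013}{6765} - 710\right) + 110\right) = - 14 \left(- \frac{4802137}{6765} + 110\right) = \left(-14\right) \left(- \frac{4057987}{6765}\right) = \frac{56811818}{6765}$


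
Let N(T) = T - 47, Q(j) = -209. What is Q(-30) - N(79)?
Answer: -241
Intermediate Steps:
N(T) = -47 + T
Q(-30) - N(79) = -209 - (-47 + 79) = -209 - 1*32 = -209 - 32 = -241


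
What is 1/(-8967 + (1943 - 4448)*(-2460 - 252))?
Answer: 1/6784593 ≈ 1.4739e-7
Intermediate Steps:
1/(-8967 + (1943 - 4448)*(-2460 - 252)) = 1/(-8967 - 2505*(-2712)) = 1/(-8967 + 6793560) = 1/6784593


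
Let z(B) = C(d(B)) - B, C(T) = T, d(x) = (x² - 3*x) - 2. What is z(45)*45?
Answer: 82935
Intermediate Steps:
d(x) = -2 + x² - 3*x
z(B) = -2 + B² - 4*B (z(B) = (-2 + B² - 3*B) - B = -2 + B² - 4*B)
z(45)*45 = (-2 + 45² - 4*45)*45 = (-2 + 2025 - 180)*45 = 1843*45 = 82935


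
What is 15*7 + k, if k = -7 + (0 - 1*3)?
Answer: 95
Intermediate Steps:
k = -10 (k = -7 + (0 - 3) = -7 - 3 = -10)
15*7 + k = 15*7 - 10 = 105 - 10 = 95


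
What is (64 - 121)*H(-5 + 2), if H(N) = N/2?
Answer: 171/2 ≈ 85.500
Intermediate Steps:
H(N) = N/2 (H(N) = N*(½) = N/2)
(64 - 121)*H(-5 + 2) = (64 - 121)*((-5 + 2)/2) = -57*(-3)/2 = -57*(-3/2) = 171/2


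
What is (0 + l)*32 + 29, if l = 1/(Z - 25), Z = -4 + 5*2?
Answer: 519/19 ≈ 27.316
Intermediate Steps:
Z = 6 (Z = -4 + 10 = 6)
l = -1/19 (l = 1/(6 - 25) = 1/(-19) = -1/19 ≈ -0.052632)
(0 + l)*32 + 29 = (0 - 1/19)*32 + 29 = -1/19*32 + 29 = -32/19 + 29 = 519/19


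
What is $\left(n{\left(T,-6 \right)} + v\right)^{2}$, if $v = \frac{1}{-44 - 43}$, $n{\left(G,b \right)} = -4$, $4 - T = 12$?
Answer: $\frac{121801}{7569} \approx 16.092$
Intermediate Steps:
$T = -8$ ($T = 4 - 12 = -8$)
$v = - \frac{1}{87}$ ($v = \frac{1}{-87} = - \frac{1}{87} \approx -0.011494$)
$\left(n{\left(T,-6 \right)} + v\right)^{2} = \left(-4 - \frac{1}{87}\right)^{2} = \left(- \frac{349}{87}\right)^{2} = \frac{121801}{7569}$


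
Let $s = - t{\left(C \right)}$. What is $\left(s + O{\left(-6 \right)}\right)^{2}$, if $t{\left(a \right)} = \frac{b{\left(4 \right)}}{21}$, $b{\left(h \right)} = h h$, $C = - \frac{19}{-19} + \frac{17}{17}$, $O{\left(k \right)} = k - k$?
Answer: $\frac{256}{441} \approx 0.5805$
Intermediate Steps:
$O{\left(k \right)} = 0$
$C = 2$ ($C = \left(-19\right) \left(- \frac{1}{19}\right) + 17 \cdot \frac{1}{17} = 1 + 1 = 2$)
$b{\left(h \right)} = h^{2}$
$t{\left(a \right)} = \frac{16}{21}$ ($t{\left(a \right)} = \frac{4^{2}}{21} = 16 \cdot \frac{1}{21} = \frac{16}{21}$)
$s = - \frac{16}{21}$ ($s = \left(-1\right) \frac{16}{21} = - \frac{16}{21} \approx -0.7619$)
$\left(s + O{\left(-6 \right)}\right)^{2} = \left(- \frac{16}{21} + 0\right)^{2} = \left(- \frac{16}{21}\right)^{2} = \frac{256}{441}$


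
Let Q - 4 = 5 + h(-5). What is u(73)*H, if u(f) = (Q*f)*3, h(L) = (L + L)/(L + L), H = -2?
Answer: -4380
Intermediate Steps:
h(L) = 1 (h(L) = (2*L)/((2*L)) = (2*L)*(1/(2*L)) = 1)
Q = 10 (Q = 4 + (5 + 1) = 4 + 6 = 10)
u(f) = 30*f (u(f) = (10*f)*3 = 30*f)
u(73)*H = (30*73)*(-2) = 2190*(-2) = -4380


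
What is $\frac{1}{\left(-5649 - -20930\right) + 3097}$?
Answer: $\frac{1}{18378} \approx 5.4413 \cdot 10^{-5}$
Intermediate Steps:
$\frac{1}{\left(-5649 - -20930\right) + 3097} = \frac{1}{\left(-5649 + 20930\right) + 3097} = \frac{1}{15281 + 3097} = \frac{1}{18378}$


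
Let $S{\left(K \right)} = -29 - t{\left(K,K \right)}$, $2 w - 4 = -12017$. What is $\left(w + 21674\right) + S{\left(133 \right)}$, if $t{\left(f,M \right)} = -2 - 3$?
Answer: $\frac{31287}{2} \approx 15644.0$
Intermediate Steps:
$w = - \frac{12013}{2}$ ($w = 2 + \frac{1}{2} \left(-12017\right) = 2 - \frac{12017}{2} = - \frac{12013}{2} \approx -6006.5$)
$t{\left(f,M \right)} = -5$ ($t{\left(f,M \right)} = -2 - 3 = -5$)
$S{\left(K \right)} = -24$ ($S{\left(K \right)} = -29 - -5 = -29 + 5 = -24$)
$\left(w + 21674\right) + S{\left(133 \right)} = \left(- \frac{12013}{2} + 21674\right) - 24 = \frac{31335}{2} - 24 = \frac{31287}{2}$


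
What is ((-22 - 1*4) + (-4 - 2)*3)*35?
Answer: -1540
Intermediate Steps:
((-22 - 1*4) + (-4 - 2)*3)*35 = ((-22 - 4) - 6*3)*35 = (-26 - 18)*35 = -44*35 = -1540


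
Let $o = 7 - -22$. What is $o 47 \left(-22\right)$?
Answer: $-29986$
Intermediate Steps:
$o = 29$ ($o = 7 + 22 = 29$)
$o 47 \left(-22\right) = 29 \cdot 47 \left(-22\right) = 1363 \left(-22\right) = -29986$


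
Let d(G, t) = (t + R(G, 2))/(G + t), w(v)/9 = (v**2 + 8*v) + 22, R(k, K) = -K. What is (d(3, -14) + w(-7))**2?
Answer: 2253001/121 ≈ 18620.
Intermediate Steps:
w(v) = 198 + 9*v**2 + 72*v (w(v) = 9*((v**2 + 8*v) + 22) = 9*(22 + v**2 + 8*v) = 198 + 9*v**2 + 72*v)
d(G, t) = (-2 + t)/(G + t) (d(G, t) = (t - 1*2)/(G + t) = (t - 2)/(G + t) = (-2 + t)/(G + t))
(d(3, -14) + w(-7))**2 = ((-2 - 14)/(3 - 14) + (198 + 9*(-7)**2 + 72*(-7)))**2 = (-16/(-11) + (198 + 9*49 - 504))**2 = (-1/11*(-16) + (198 + 441 - 504))**2 = (16/11 + 135)**2 = (1501/11)**2 = 2253001/121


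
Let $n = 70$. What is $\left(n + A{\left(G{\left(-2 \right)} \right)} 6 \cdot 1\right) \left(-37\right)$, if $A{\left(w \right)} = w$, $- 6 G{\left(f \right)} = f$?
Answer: $-2664$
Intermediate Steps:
$G{\left(f \right)} = - \frac{f}{6}$
$\left(n + A{\left(G{\left(-2 \right)} \right)} 6 \cdot 1\right) \left(-37\right) = \left(70 + \left(- \frac{1}{6}\right) \left(-2\right) 6 \cdot 1\right) \left(-37\right) = \left(70 + \frac{1}{3} \cdot 6 \cdot 1\right) \left(-37\right) = \left(70 + 2 \cdot 1\right) \left(-37\right) = \left(70 + 2\right) \left(-37\right) = 72 \left(-37\right) = -2664$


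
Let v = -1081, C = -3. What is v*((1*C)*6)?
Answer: 19458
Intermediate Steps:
v*((1*C)*6) = -1081*1*(-3)*6 = -(-3243)*6 = -1081*(-18) = 19458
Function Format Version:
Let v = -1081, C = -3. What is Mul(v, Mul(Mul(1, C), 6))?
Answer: 19458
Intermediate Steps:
Mul(v, Mul(Mul(1, C), 6)) = Mul(-1081, Mul(Mul(1, -3), 6)) = Mul(-1081, Mul(-3, 6)) = Mul(-1081, -18) = 19458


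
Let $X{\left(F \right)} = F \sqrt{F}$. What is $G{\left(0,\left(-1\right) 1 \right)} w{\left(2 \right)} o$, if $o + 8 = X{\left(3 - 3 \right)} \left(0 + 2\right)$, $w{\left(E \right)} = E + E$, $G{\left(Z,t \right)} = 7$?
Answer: $-224$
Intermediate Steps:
$w{\left(E \right)} = 2 E$
$X{\left(F \right)} = F^{\frac{3}{2}}$
$o = -8$ ($o = -8 + \left(3 - 3\right)^{\frac{3}{2}} \left(0 + 2\right) = -8 + \left(3 - 3\right)^{\frac{3}{2}} \cdot 2 = -8 + 0^{\frac{3}{2}} \cdot 2 = -8 + 0 \cdot 2 = -8 + 0 = -8$)
$G{\left(0,\left(-1\right) 1 \right)} w{\left(2 \right)} o = 7 \cdot 2 \cdot 2 \left(-8\right) = 7 \cdot 4 \left(-8\right) = 28 \left(-8\right) = -224$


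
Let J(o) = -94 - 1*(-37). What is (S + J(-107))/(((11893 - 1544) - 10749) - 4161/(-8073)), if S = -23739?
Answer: 64035036/1075013 ≈ 59.567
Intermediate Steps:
J(o) = -57 (J(o) = -94 + 37 = -57)
(S + J(-107))/(((11893 - 1544) - 10749) - 4161/(-8073)) = (-23739 - 57)/(((11893 - 1544) - 10749) - 4161/(-8073)) = -23796/((10349 - 10749) - 4161*(-1/8073)) = -23796/(-400 + 1387/2691) = -23796/(-1075013/2691) = -23796*(-2691/1075013) = 64035036/1075013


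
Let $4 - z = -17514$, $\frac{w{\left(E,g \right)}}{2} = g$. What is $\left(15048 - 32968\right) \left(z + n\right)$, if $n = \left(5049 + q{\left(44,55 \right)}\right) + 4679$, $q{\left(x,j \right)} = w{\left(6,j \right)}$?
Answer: $-490219520$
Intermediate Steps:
$w{\left(E,g \right)} = 2 g$
$q{\left(x,j \right)} = 2 j$
$z = 17518$ ($z = 4 - -17514 = 4 + 17514 = 17518$)
$n = 9838$ ($n = \left(5049 + 2 \cdot 55\right) + 4679 = \left(5049 + 110\right) + 4679 = 5159 + 4679 = 9838$)
$\left(15048 - 32968\right) \left(z + n\right) = \left(15048 - 32968\right) \left(17518 + 9838\right) = \left(-17920\right) 27356 = -490219520$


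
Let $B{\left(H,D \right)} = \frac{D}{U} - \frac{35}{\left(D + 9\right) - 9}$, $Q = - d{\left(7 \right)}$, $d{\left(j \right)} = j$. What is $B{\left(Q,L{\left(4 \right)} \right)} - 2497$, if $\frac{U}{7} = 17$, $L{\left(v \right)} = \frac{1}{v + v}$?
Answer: $- \frac{2643703}{952} \approx -2777.0$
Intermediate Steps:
$L{\left(v \right)} = \frac{1}{2 v}$
$U = 119$ ($U = 7 \cdot 17 = 119$)
$Q = -7$ ($Q = \left(-1\right) 7 = -7$)
$B{\left(H,D \right)} = - \frac{35}{D} + \frac{D}{119}$ ($B{\left(H,D \right)} = \frac{D}{119} - \frac{35}{\left(D + 9\right) - 9} = D \frac{1}{119} - \frac{35}{\left(9 + D\right) - 9} = \frac{D}{119} - \frac{35}{D} = - \frac{35}{D} + \frac{D}{119}$)
$B{\left(Q,L{\left(4 \right)} \right)} - 2497 = \left(- \frac{35}{\frac{1}{2} \cdot \frac{1}{4}} + \frac{\frac{1}{2} \cdot \frac{1}{4}}{119}\right) - 2497 = \left(- 35 \frac{1}{\frac{1}{8}} + \frac{1}{119} \cdot \frac{1}{8}\right) - 2497 = \left(\left(-35\right) 8 + \frac{1}{952}\right) - 2497 = \left(-280 + \frac{1}{952}\right) - 2497 = - \frac{266559}{952} - 2497 = - \frac{2643703}{952}$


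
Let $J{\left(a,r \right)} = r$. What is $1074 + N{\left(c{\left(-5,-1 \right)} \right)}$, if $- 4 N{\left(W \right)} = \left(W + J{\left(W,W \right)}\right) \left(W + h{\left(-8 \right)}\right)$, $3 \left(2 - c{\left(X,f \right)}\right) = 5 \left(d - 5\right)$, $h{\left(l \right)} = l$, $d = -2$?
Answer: $\frac{18635}{18} \approx 1035.3$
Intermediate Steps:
$c{\left(X,f \right)} = \frac{41}{3}$ ($c{\left(X,f \right)} = 2 - \frac{5 \left(-2 - 5\right)}{3} = 2 - \frac{5 \left(-7\right)}{3} = 2 - - \frac{35}{3} = 2 + \frac{35}{3} = \frac{41}{3}$)
$N{\left(W \right)} = - \frac{W \left(-8 + W\right)}{2}$ ($N{\left(W \right)} = - \frac{\left(W + W\right) \left(W - 8\right)}{4} = - \frac{2 W \left(-8 + W\right)}{4} = - \frac{W \left(-8 + W\right)}{2}$)
$1074 + N{\left(c{\left(-5,-1 \right)} \right)} = 1074 + \frac{1}{2} \cdot \frac{41}{3} \left(8 - \frac{41}{3}\right) = 1074 + \frac{1}{2} \cdot \frac{41}{3} \left(- \frac{17}{3}\right) = 1074 - \frac{697}{18} = \frac{18635}{18}$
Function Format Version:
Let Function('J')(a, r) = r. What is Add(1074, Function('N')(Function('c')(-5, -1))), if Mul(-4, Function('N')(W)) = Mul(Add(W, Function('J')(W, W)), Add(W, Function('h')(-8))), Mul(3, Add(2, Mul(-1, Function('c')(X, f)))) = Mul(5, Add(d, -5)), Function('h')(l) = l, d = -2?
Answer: Rational(18635, 18) ≈ 1035.3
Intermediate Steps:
Function('c')(X, f) = Rational(41, 3) (Function('c')(X, f) = Add(2, Mul(Rational(-1, 3), Mul(5, Add(-2, -5)))) = Add(2, Mul(Rational(-1, 3), Mul(5, -7))) = Add(2, Mul(Rational(-1, 3), -35)) = Add(2, Rational(35, 3)) = Rational(41, 3))
Function('N')(W) = Mul(Rational(-1, 2), W, Add(-8, W)) (Function('N')(W) = Mul(Rational(-1, 4), Mul(Add(W, W), Add(W, -8))) = Mul(Rational(-1, 4), Mul(Mul(2, W), Add(-8, W))) = Mul(Rational(-1, 4), Mul(2, W, Add(-8, W))) = Mul(Rational(-1, 2), W, Add(-8, W)))
Add(1074, Function('N')(Function('c')(-5, -1))) = Add(1074, Mul(Rational(1, 2), Rational(41, 3), Add(8, Mul(-1, Rational(41, 3))))) = Add(1074, Mul(Rational(1, 2), Rational(41, 3), Add(8, Rational(-41, 3)))) = Add(1074, Mul(Rational(1, 2), Rational(41, 3), Rational(-17, 3))) = Add(1074, Rational(-697, 18)) = Rational(18635, 18)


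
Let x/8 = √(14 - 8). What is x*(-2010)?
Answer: -16080*√6 ≈ -39388.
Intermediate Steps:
x = 8*√6 (x = 8*√(14 - 8) = 8*√6 ≈ 19.596)
x*(-2010) = (8*√6)*(-2010) = -16080*√6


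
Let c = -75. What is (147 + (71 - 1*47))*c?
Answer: -12825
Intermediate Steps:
(147 + (71 - 1*47))*c = (147 + (71 - 1*47))*(-75) = (147 + (71 - 47))*(-75) = (147 + 24)*(-75) = 171*(-75) = -12825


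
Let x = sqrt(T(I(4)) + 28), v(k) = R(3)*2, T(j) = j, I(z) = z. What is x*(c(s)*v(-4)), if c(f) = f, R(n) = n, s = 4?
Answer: 96*sqrt(2) ≈ 135.76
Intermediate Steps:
v(k) = 6 (v(k) = 3*2 = 6)
x = 4*sqrt(2) (x = sqrt(4 + 28) = sqrt(32) = 4*sqrt(2) ≈ 5.6569)
x*(c(s)*v(-4)) = (4*sqrt(2))*(4*6) = (4*sqrt(2))*24 = 96*sqrt(2)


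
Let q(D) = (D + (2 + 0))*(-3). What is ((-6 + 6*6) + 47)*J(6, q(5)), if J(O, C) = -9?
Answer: -693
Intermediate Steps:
q(D) = -6 - 3*D (q(D) = (D + 2)*(-3) = (2 + D)*(-3) = -6 - 3*D)
((-6 + 6*6) + 47)*J(6, q(5)) = ((-6 + 6*6) + 47)*(-9) = ((-6 + 36) + 47)*(-9) = (30 + 47)*(-9) = 77*(-9) = -693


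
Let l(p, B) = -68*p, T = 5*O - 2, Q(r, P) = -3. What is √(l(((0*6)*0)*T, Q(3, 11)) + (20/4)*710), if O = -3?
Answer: 5*√142 ≈ 59.582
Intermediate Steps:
T = -17 (T = 5*(-3) - 2 = -15 - 2 = -17)
√(l(((0*6)*0)*T, Q(3, 11)) + (20/4)*710) = √(-68*(0*6)*0*(-17) + (20/4)*710) = √(-68*0*0*(-17) + (20*(¼))*710) = √(-0*(-17) + 5*710) = √(-68*0 + 3550) = √(0 + 3550) = √3550 = 5*√142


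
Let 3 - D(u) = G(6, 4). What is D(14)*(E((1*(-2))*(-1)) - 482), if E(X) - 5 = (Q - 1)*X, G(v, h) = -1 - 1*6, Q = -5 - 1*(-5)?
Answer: -4790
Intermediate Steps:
Q = 0 (Q = -5 + 5 = 0)
G(v, h) = -7 (G(v, h) = -1 - 6 = -7)
D(u) = 10 (D(u) = 3 - 1*(-7) = 3 + 7 = 10)
E(X) = 5 - X (E(X) = 5 + (0 - 1)*X = 5 - X)
D(14)*(E((1*(-2))*(-1)) - 482) = 10*((5 - 1*(-2)*(-1)) - 482) = 10*((5 - (-2)*(-1)) - 482) = 10*((5 - 1*2) - 482) = 10*((5 - 2) - 482) = 10*(3 - 482) = 10*(-479) = -4790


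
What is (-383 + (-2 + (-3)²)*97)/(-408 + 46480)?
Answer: 37/5759 ≈ 0.0064247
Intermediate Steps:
(-383 + (-2 + (-3)²)*97)/(-408 + 46480) = (-383 + (-2 + 9)*97)/46072 = (-383 + 7*97)*(1/46072) = (-383 + 679)*(1/46072) = 296*(1/46072) = 37/5759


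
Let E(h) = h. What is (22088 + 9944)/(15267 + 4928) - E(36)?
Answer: -99284/2885 ≈ -34.414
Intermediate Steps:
(22088 + 9944)/(15267 + 4928) - E(36) = (22088 + 9944)/(15267 + 4928) - 1*36 = 32032/20195 - 36 = 32032*(1/20195) - 36 = 4576/2885 - 36 = -99284/2885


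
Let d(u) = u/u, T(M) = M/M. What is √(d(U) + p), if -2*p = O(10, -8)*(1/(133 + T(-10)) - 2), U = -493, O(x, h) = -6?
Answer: I*√89378/134 ≈ 2.2311*I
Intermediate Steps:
T(M) = 1
d(u) = 1
p = -801/134 (p = -(-3)*(1/(133 + 1) - 2) = -(-3)*(1/134 - 2) = -(-3)*(-267)/134 = -½*801/67 = -801/134 ≈ -5.9776)
√(d(U) + p) = √(1 - 801/134) = √(-667/134) = I*√89378/134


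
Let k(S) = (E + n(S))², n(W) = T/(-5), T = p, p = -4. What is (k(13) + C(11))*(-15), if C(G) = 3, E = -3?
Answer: -588/5 ≈ -117.60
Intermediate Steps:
T = -4
n(W) = ⅘ (n(W) = -4/(-5) = -4*(-⅕) = ⅘)
k(S) = 121/25 (k(S) = (-3 + ⅘)² = (-11/5)² = 121/25)
(k(13) + C(11))*(-15) = (121/25 + 3)*(-15) = (196/25)*(-15) = -588/5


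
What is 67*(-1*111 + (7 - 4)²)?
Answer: -6834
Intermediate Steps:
67*(-1*111 + (7 - 4)²) = 67*(-111 + 3²) = 67*(-111 + 9) = 67*(-102) = -6834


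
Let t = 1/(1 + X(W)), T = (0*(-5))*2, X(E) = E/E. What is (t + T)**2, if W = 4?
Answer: 1/4 ≈ 0.25000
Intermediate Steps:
X(E) = 1
T = 0 (T = 0*2 = 0)
t = 1/2 (t = 1/(1 + 1) = 1/2 ≈ 0.50000)
(t + T)**2 = (1/2 + 0)**2 = (1/2)**2 = 1/4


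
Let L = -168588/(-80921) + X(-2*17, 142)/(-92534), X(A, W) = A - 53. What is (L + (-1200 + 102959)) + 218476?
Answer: 2397917294438409/7487943814 ≈ 3.2024e+5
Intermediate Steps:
X(A, W) = -53 + A
L = 15607162119/7487943814 (L = -168588/(-80921) + (-53 - 2*17)/(-92534) = -168588*(-1/80921) + (-53 - 34)*(-1/92534) = 168588/80921 - 87*(-1/92534) = 168588/80921 + 87/92534 = 15607162119/7487943814 ≈ 2.0843)
(L + (-1200 + 102959)) + 218476 = (15607162119/7487943814 + (-1200 + 102959)) + 218476 = (15607162119/7487943814 + 101759) + 218476 = 761981281730945/7487943814 + 218476 = 2397917294438409/7487943814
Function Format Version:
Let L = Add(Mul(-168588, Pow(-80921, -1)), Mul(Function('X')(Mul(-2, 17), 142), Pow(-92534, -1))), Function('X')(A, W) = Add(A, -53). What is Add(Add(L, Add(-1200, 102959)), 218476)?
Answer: Rational(2397917294438409, 7487943814) ≈ 3.2024e+5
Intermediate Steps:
Function('X')(A, W) = Add(-53, A)
L = Rational(15607162119, 7487943814) (L = Add(Mul(-168588, Pow(-80921, -1)), Mul(Add(-53, Mul(-2, 17)), Pow(-92534, -1))) = Add(Mul(-168588, Rational(-1, 80921)), Mul(Add(-53, -34), Rational(-1, 92534))) = Add(Rational(168588, 80921), Mul(-87, Rational(-1, 92534))) = Add(Rational(168588, 80921), Rational(87, 92534)) = Rational(15607162119, 7487943814) ≈ 2.0843)
Add(Add(L, Add(-1200, 102959)), 218476) = Add(Add(Rational(15607162119, 7487943814), Add(-1200, 102959)), 218476) = Add(Add(Rational(15607162119, 7487943814), 101759), 218476) = Add(Rational(761981281730945, 7487943814), 218476) = Rational(2397917294438409, 7487943814)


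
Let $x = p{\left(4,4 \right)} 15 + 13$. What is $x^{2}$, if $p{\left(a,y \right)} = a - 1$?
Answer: $3364$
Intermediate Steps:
$p{\left(a,y \right)} = -1 + a$ ($p{\left(a,y \right)} = a - 1 = -1 + a$)
$x = 58$ ($x = \left(-1 + 4\right) 15 + 13 = 3 \cdot 15 + 13 = 45 + 13 = 58$)
$x^{2} = 58^{2} = 3364$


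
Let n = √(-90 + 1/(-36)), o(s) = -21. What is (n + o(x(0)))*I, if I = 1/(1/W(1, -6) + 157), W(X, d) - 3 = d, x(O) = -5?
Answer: -63/470 + I*√3241/940 ≈ -0.13404 + 0.060564*I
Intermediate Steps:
W(X, d) = 3 + d
n = I*√3241/6 (n = √(-90 - 1/36) = √(-3241/36) = I*√3241/6 ≈ 9.4883*I)
I = 3/470 (I = 1/(1/(3 - 6) + 157) = 1/(1/(-3) + 157) = 1/(-⅓ + 157) = 1/(470/3) = 3/470 ≈ 0.0063830)
(n + o(x(0)))*I = (I*√3241/6 - 21)*(3/470) = (-21 + I*√3241/6)*(3/470) = -63/470 + I*√3241/940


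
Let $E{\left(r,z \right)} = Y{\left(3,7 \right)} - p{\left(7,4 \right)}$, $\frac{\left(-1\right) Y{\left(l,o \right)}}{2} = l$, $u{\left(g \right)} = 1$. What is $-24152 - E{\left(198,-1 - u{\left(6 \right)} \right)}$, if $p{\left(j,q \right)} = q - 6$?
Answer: $-24148$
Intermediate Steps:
$p{\left(j,q \right)} = -6 + q$
$Y{\left(l,o \right)} = - 2 l$
$E{\left(r,z \right)} = -4$ ($E{\left(r,z \right)} = \left(-2\right) 3 - \left(-6 + 4\right) = -6 - -2 = -6 + 2 = -4$)
$-24152 - E{\left(198,-1 - u{\left(6 \right)} \right)} = -24152 - -4 = -24152 + 4 = -24148$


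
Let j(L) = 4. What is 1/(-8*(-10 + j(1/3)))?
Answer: 1/48 ≈ 0.020833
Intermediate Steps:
1/(-8*(-10 + j(1/3))) = 1/(-8*(-10 + 4)) = 1/(-8*(-6)) = 1/48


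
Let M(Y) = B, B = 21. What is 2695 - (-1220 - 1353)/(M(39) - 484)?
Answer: 1245212/463 ≈ 2689.4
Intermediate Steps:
M(Y) = 21
2695 - (-1220 - 1353)/(M(39) - 484) = 2695 - (-1220 - 1353)/(21 - 484) = 2695 - (-2573)/(-463) = 2695 - (-2573)*(-1)/463 = 2695 - 1*2573/463 = 2695 - 2573/463 = 1245212/463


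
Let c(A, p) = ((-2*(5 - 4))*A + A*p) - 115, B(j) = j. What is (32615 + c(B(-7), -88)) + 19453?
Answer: 52583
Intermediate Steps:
c(A, p) = -115 - 2*A + A*p (c(A, p) = ((-2*1)*A + A*p) - 115 = (-2*A + A*p) - 115 = -115 - 2*A + A*p)
(32615 + c(B(-7), -88)) + 19453 = (32615 + (-115 - 2*(-7) - 7*(-88))) + 19453 = (32615 + (-115 + 14 + 616)) + 19453 = (32615 + 515) + 19453 = 33130 + 19453 = 52583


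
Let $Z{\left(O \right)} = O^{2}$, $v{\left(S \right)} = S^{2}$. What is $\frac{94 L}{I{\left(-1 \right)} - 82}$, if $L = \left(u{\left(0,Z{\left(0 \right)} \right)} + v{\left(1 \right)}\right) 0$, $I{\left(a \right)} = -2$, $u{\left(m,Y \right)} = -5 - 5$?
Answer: $0$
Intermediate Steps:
$u{\left(m,Y \right)} = -10$ ($u{\left(m,Y \right)} = -5 - 5 = -10$)
$L = 0$ ($L = \left(-10 + 1^{2}\right) 0 = \left(-10 + 1\right) 0 = \left(-9\right) 0 = 0$)
$\frac{94 L}{I{\left(-1 \right)} - 82} = \frac{94 \cdot 0}{-2 - 82} = \frac{0}{-84} = 0 \left(- \frac{1}{84}\right) = 0$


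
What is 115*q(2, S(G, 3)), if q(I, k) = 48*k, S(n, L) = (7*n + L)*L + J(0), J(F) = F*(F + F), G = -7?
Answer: -761760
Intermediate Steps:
J(F) = 2*F² (J(F) = F*(2*F) = 2*F²)
S(n, L) = L*(L + 7*n) (S(n, L) = (7*n + L)*L + 2*0² = (L + 7*n)*L + 2*0 = L*(L + 7*n) + 0 = L*(L + 7*n))
115*q(2, S(G, 3)) = 115*(48*(3*(3 + 7*(-7)))) = 115*(48*(3*(3 - 49))) = 115*(48*(3*(-46))) = 115*(48*(-138)) = 115*(-6624) = -761760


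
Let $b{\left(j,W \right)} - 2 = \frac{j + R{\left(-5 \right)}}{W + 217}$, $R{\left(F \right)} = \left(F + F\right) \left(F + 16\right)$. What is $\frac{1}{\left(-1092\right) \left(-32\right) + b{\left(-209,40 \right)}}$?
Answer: $\frac{257}{8980803} \approx 2.8617 \cdot 10^{-5}$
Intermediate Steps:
$R{\left(F \right)} = 2 F \left(16 + F\right)$
$b{\left(j,W \right)} = 2 + \frac{-110 + j}{217 + W}$ ($b{\left(j,W \right)} = 2 + \frac{j + 2 \left(-5\right) \left(16 - 5\right)}{W + 217} = 2 + \frac{j + 2 \left(-5\right) 11}{217 + W} = 2 + \frac{j - 110}{217 + W} = 2 + \frac{-110 + j}{217 + W}$)
$\frac{1}{\left(-1092\right) \left(-32\right) + b{\left(-209,40 \right)}} = \frac{1}{\left(-1092\right) \left(-32\right) + \frac{324 - 209 + 2 \cdot 40}{217 + 40}} = \frac{1}{34944 + \frac{324 - 209 + 80}{257}} = \frac{1}{34944 + \frac{1}{257} \cdot 195} = \frac{1}{34944 + \frac{195}{257}} = \frac{1}{\frac{8980803}{257}} = \frac{257}{8980803}$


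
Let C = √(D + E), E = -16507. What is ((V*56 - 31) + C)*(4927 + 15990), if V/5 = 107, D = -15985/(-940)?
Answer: 626024893 + 20917*I*√145705593/94 ≈ 6.2602e+8 + 2.686e+6*I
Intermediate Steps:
D = 3197/188 (D = -15985*(-1/940) = 3197/188 ≈ 17.005)
V = 535 (V = 5*107 = 535)
C = I*√145705593/94 (C = √(3197/188 - 16507) = √(-3100119/188) = I*√145705593/94 ≈ 128.41*I)
((V*56 - 31) + C)*(4927 + 15990) = ((535*56 - 31) + I*√145705593/94)*(4927 + 15990) = ((29960 - 31) + I*√145705593/94)*20917 = (29929 + I*√145705593/94)*20917 = 626024893 + 20917*I*√145705593/94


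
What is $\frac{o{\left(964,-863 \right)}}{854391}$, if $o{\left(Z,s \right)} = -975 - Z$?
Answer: $- \frac{1939}{854391} \approx -0.0022695$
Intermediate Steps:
$\frac{o{\left(964,-863 \right)}}{854391} = \frac{-975 - 964}{854391} = \left(-975 - 964\right) \frac{1}{854391} = \left(-1939\right) \frac{1}{854391} = - \frac{1939}{854391}$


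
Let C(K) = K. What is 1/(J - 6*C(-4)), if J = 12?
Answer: 1/36 ≈ 0.027778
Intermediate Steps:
1/(J - 6*C(-4)) = 1/(12 - 6*(-4)) = 1/(12 + 24) = 1/36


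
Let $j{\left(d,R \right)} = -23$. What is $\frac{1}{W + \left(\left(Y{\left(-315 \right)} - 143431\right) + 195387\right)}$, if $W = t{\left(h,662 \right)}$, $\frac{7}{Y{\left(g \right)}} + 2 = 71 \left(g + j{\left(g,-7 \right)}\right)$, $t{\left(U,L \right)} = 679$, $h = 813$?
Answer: $\frac{24000}{1263239993} \approx 1.8999 \cdot 10^{-5}$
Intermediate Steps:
$Y{\left(g \right)} = \frac{7}{-1635 + 71 g}$ ($Y{\left(g \right)} = \frac{7}{-2 + 71 \left(g - 23\right)} = \frac{7}{-2 + 71 \left(-23 + g\right)} = \frac{7}{-2 + \left(-1633 + 71 g\right)} = \frac{7}{-1635 + 71 g}$)
$W = 679$
$\frac{1}{W + \left(\left(Y{\left(-315 \right)} - 143431\right) + 195387\right)} = \frac{1}{679 + \left(\left(\frac{7}{-1635 + 71 \left(-315\right)} - 143431\right) + 195387\right)} = \frac{1}{679 + \left(\left(\frac{7}{-1635 - 22365} - 143431\right) + 195387\right)} = \frac{1}{679 + \left(\left(\frac{7}{-24000} - 143431\right) + 195387\right)} = \frac{1}{679 + \left(\left(7 \left(- \frac{1}{24000}\right) - 143431\right) + 195387\right)} = \frac{1}{679 + \left(\left(- \frac{7}{24000} - 143431\right) + 195387\right)} = \frac{1}{679 + \left(- \frac{3442344007}{24000} + 195387\right)} = \frac{1}{679 + \frac{1246943993}{24000}} = \frac{1}{\frac{1263239993}{24000}} = \frac{24000}{1263239993}$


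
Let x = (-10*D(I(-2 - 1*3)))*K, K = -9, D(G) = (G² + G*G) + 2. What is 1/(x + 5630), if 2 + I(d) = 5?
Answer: 1/7430 ≈ 0.00013459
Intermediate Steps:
I(d) = 3 (I(d) = -2 + 5 = 3)
D(G) = 2 + 2*G² (D(G) = (G² + G²) + 2 = 2*G² + 2 = 2 + 2*G²)
x = 1800 (x = -10*(2 + 2*3²)*(-9) = -10*(2 + 2*9)*(-9) = -10*(2 + 18)*(-9) = -10*20*(-9) = -200*(-9) = 1800)
1/(x + 5630) = 1/(1800 + 5630) = 1/7430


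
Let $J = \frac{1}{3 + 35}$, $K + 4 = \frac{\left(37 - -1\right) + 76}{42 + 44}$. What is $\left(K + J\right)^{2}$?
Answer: $\frac{18722929}{2669956} \approx 7.0125$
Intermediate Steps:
$K = - \frac{115}{43}$ ($K = -4 + \frac{\left(37 - -1\right) + 76}{42 + 44} = -4 + \frac{\left(37 + 1\right) + 76}{86} = -4 + \left(38 + 76\right) \frac{1}{86} = -4 + 114 \cdot \frac{1}{86} = -4 + \frac{57}{43} = - \frac{115}{43} \approx -2.6744$)
$J = \frac{1}{38} \approx 0.026316$
$\left(K + J\right)^{2} = \left(- \frac{115}{43} + \frac{1}{38}\right)^{2} = \left(- \frac{4327}{1634}\right)^{2} = \frac{18722929}{2669956}$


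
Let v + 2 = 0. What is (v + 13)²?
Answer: 121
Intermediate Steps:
v = -2 (v = -2 + 0 = -2)
(v + 13)² = (-2 + 13)² = 11² = 121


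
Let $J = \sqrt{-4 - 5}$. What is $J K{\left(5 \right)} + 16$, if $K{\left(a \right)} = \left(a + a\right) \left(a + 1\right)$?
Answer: $16 + 180 i \approx 16.0 + 180.0 i$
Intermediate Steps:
$J = 3 i$ ($J = \sqrt{-9} = 3 i \approx 3.0 i$)
$K{\left(a \right)} = 2 a \left(1 + a\right)$
$J K{\left(5 \right)} + 16 = 3 i 2 \cdot 5 \left(1 + 5\right) + 16 = 3 i 2 \cdot 5 \cdot 6 + 16 = 3 i 60 + 16 = 180 i + 16 = 16 + 180 i$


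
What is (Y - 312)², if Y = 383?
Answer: 5041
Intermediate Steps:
(Y - 312)² = (383 - 312)² = 71² = 5041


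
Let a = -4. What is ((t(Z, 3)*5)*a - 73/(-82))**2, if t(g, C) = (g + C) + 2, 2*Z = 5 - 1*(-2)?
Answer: 192293689/6724 ≈ 28598.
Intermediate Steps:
Z = 7/2 (Z = (5 - 1*(-2))/2 = (5 + 2)/2 = (1/2)*7 = 7/2 ≈ 3.5000)
t(g, C) = 2 + C + g (t(g, C) = (C + g) + 2 = 2 + C + g)
((t(Z, 3)*5)*a - 73/(-82))**2 = (((2 + 3 + 7/2)*5)*(-4) - 73/(-82))**2 = (((17/2)*5)*(-4) - 73*(-1/82))**2 = ((85/2)*(-4) + 73/82)**2 = (-170 + 73/82)**2 = (-13867/82)**2 = 192293689/6724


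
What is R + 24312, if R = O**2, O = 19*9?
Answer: 53553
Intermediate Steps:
O = 171
R = 29241 (R = 171**2 = 29241)
R + 24312 = 29241 + 24312 = 53553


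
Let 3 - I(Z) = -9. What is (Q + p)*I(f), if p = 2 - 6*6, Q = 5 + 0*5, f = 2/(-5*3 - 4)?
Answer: -348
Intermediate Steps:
f = -2/19 (f = 2/(-15 - 4) = 2/(-19) = 2*(-1/19) = -2/19 ≈ -0.10526)
I(Z) = 12 (I(Z) = 3 - 1*(-9) = 3 + 9 = 12)
Q = 5 (Q = 5 + 0 = 5)
p = -34 (p = 2 - 36 = -34)
(Q + p)*I(f) = (5 - 34)*12 = -29*12 = -348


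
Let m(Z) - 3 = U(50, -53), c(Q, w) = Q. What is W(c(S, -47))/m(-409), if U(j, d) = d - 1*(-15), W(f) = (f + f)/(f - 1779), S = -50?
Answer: -20/12803 ≈ -0.0015621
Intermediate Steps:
W(f) = 2*f/(-1779 + f) (W(f) = (2*f)/(-1779 + f) = 2*f/(-1779 + f))
U(j, d) = 15 + d (U(j, d) = d + 15 = 15 + d)
m(Z) = -35 (m(Z) = 3 + (15 - 53) = 3 - 38 = -35)
W(c(S, -47))/m(-409) = (2*(-50)/(-1779 - 50))/(-35) = (2*(-50)/(-1829))*(-1/35) = (2*(-50)*(-1/1829))*(-1/35) = (100/1829)*(-1/35) = -20/12803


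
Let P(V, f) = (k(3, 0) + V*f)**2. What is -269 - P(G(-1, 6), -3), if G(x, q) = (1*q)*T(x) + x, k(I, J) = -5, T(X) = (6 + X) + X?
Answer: -5745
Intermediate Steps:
T(X) = 6 + 2*X
G(x, q) = x + q*(6 + 2*x) (G(x, q) = (1*q)*(6 + 2*x) + x = q*(6 + 2*x) + x = x + q*(6 + 2*x))
P(V, f) = (-5 + V*f)**2
-269 - P(G(-1, 6), -3) = -269 - (-5 + (-1 + 2*6*(3 - 1))*(-3))**2 = -269 - (-5 + (-1 + 2*6*2)*(-3))**2 = -269 - (-5 + (-1 + 24)*(-3))**2 = -269 - (-5 + 23*(-3))**2 = -269 - (-5 - 69)**2 = -269 - 1*(-74)**2 = -269 - 1*5476 = -269 - 5476 = -5745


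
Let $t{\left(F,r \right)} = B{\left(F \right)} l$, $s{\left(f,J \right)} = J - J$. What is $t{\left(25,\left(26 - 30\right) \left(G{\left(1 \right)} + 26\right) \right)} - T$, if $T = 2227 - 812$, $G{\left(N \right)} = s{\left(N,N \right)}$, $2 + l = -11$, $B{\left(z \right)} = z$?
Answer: $-1740$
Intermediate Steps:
$s{\left(f,J \right)} = 0$
$l = -13$ ($l = -2 - 11 = -13$)
$G{\left(N \right)} = 0$
$t{\left(F,r \right)} = - 13 F$ ($t{\left(F,r \right)} = F \left(-13\right) = - 13 F$)
$T = 1415$
$t{\left(25,\left(26 - 30\right) \left(G{\left(1 \right)} + 26\right) \right)} - T = \left(-13\right) 25 - 1415 = -325 - 1415 = -1740$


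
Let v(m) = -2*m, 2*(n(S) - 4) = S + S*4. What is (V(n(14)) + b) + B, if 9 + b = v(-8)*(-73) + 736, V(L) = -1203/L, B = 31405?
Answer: 402131/13 ≈ 30933.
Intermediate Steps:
n(S) = 4 + 5*S/2 (n(S) = 4 + (S + S*4)/2 = 4 + (S + 4*S)/2 = 4 + (5*S)/2 = 4 + 5*S/2)
b = -441 (b = -9 + (-2*(-8)*(-73) + 736) = -9 + (16*(-73) + 736) = -9 + (-1168 + 736) = -9 - 432 = -441)
(V(n(14)) + b) + B = (-1203/(4 + (5/2)*14) - 441) + 31405 = (-1203/(4 + 35) - 441) + 31405 = (-1203/39 - 441) + 31405 = (-1203*1/39 - 441) + 31405 = (-401/13 - 441) + 31405 = -6134/13 + 31405 = 402131/13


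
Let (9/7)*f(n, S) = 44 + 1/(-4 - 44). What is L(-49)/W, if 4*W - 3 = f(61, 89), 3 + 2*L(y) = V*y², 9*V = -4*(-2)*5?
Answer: 9217248/16073 ≈ 573.46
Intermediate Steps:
V = 40/9 (V = (-4*(-2)*5)/9 = (8*5)/9 = (⅑)*40 = 40/9 ≈ 4.4444)
L(y) = -3/2 + 20*y²/9 (L(y) = -3/2 + (40*y²/9)/2 = -3/2 + 20*y²/9)
f(n, S) = 14777/432 (f(n, S) = 7*(44 + 1/(-4 - 44))/9 = 7*(44 + 1/(-48))/9 = 7*(44 - 1/48)/9 = (7/9)*(2111/48) = 14777/432)
W = 16073/1728 (W = ¾ + (¼)*(14777/432) = ¾ + 14777/1728 = 16073/1728 ≈ 9.3015)
L(-49)/W = (-3/2 + (20/9)*(-49)²)/(16073/1728) = (-3/2 + (20/9)*2401)*(1728/16073) = (-3/2 + 48020/9)*(1728/16073) = (96013/18)*(1728/16073) = 9217248/16073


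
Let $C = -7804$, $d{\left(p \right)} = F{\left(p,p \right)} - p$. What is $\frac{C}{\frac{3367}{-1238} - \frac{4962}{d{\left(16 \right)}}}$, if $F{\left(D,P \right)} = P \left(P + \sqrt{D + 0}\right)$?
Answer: $\frac{734262752}{1791631} \approx 409.83$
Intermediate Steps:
$F{\left(D,P \right)} = P \left(P + \sqrt{D}\right)$
$d{\left(p \right)} = - p + p \left(p + \sqrt{p}\right)$ ($d{\left(p \right)} = p \left(p + \sqrt{p}\right) - p = - p + p \left(p + \sqrt{p}\right)$)
$\frac{C}{\frac{3367}{-1238} - \frac{4962}{d{\left(16 \right)}}} = - \frac{7804}{\frac{3367}{-1238} - \frac{4962}{16 \left(-1 + 16 + \sqrt{16}\right)}} = - \frac{7804}{3367 \left(- \frac{1}{1238}\right) - \frac{4962}{16 \left(-1 + 16 + 4\right)}} = - \frac{7804}{- \frac{3367}{1238} - \frac{4962}{16 \cdot 19}} = - \frac{7804}{- \frac{3367}{1238} - \frac{4962}{304}} = - \frac{7804}{- \frac{3367}{1238} - \frac{2481}{152}} = - \frac{7804}{- \frac{1791631}{94088}} = \left(-7804\right) \left(- \frac{94088}{1791631}\right) = \frac{734262752}{1791631}$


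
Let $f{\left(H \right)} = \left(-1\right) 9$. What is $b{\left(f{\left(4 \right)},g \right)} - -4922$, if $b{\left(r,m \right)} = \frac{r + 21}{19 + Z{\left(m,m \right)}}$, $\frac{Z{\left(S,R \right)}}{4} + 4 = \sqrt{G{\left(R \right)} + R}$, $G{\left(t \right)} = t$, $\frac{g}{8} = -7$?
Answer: $\frac{8864558}{1801} - \frac{192 i \sqrt{7}}{1801} \approx 4922.0 - 0.28206 i$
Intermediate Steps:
$f{\left(H \right)} = -9$
$g = -56$ ($g = 8 \left(-7\right) = -56$)
$Z{\left(S,R \right)} = -16 + 4 \sqrt{2} \sqrt{R}$ ($Z{\left(S,R \right)} = -16 + 4 \sqrt{R + R} = -16 + 4 \sqrt{2 R} = -16 + 4 \sqrt{2} \sqrt{R}$)
$b{\left(r,m \right)} = \frac{21 + r}{3 + 4 \sqrt{2} \sqrt{m}}$ ($b{\left(r,m \right)} = \frac{r + 21}{19 + \left(-16 + 4 \sqrt{2} \sqrt{m}\right)} = \frac{21 + r}{3 + 4 \sqrt{2} \sqrt{m}}$)
$b{\left(f{\left(4 \right)},g \right)} - -4922 = \frac{21 - 9}{3 + 4 \sqrt{2} \sqrt{-56}} - -4922 = \frac{1}{3 + 4 \sqrt{2} \cdot 2 i \sqrt{14}} \cdot 12 + 4922 = \frac{1}{3 + 16 i \sqrt{7}} \cdot 12 + 4922 = \frac{12}{3 + 16 i \sqrt{7}} + 4922 = 4922 + \frac{12}{3 + 16 i \sqrt{7}}$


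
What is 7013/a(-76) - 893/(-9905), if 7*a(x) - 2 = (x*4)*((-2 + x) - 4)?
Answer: 101701769/49386330 ≈ 2.0593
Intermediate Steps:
a(x) = 2/7 + 4*x*(-6 + x)/7 (a(x) = 2/7 + ((x*4)*((-2 + x) - 4))/7 = 2/7 + ((4*x)*(-6 + x))/7 = 2/7 + (4*x*(-6 + x))/7 = 2/7 + 4*x*(-6 + x)/7)
7013/a(-76) - 893/(-9905) = 7013/(2/7 - 24/7*(-76) + (4/7)*(-76)²) - 893/(-9905) = 7013/(2/7 + 1824/7 + (4/7)*5776) - 893*(-1/9905) = 7013/(2/7 + 1824/7 + 23104/7) + 893/9905 = 7013/(24930/7) + 893/9905 = 7013*(7/24930) + 893/9905 = 49091/24930 + 893/9905 = 101701769/49386330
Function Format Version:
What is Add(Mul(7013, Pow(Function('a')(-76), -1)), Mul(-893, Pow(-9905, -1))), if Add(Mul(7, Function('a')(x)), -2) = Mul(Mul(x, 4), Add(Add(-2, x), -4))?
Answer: Rational(101701769, 49386330) ≈ 2.0593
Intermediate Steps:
Function('a')(x) = Add(Rational(2, 7), Mul(Rational(4, 7), x, Add(-6, x))) (Function('a')(x) = Add(Rational(2, 7), Mul(Rational(1, 7), Mul(Mul(x, 4), Add(Add(-2, x), -4)))) = Add(Rational(2, 7), Mul(Rational(1, 7), Mul(Mul(4, x), Add(-6, x)))) = Add(Rational(2, 7), Mul(Rational(1, 7), Mul(4, x, Add(-6, x)))) = Add(Rational(2, 7), Mul(Rational(4, 7), x, Add(-6, x))))
Add(Mul(7013, Pow(Function('a')(-76), -1)), Mul(-893, Pow(-9905, -1))) = Add(Mul(7013, Pow(Add(Rational(2, 7), Mul(Rational(-24, 7), -76), Mul(Rational(4, 7), Pow(-76, 2))), -1)), Mul(-893, Pow(-9905, -1))) = Add(Mul(7013, Pow(Add(Rational(2, 7), Rational(1824, 7), Mul(Rational(4, 7), 5776)), -1)), Mul(-893, Rational(-1, 9905))) = Add(Mul(7013, Pow(Add(Rational(2, 7), Rational(1824, 7), Rational(23104, 7)), -1)), Rational(893, 9905)) = Add(Mul(7013, Pow(Rational(24930, 7), -1)), Rational(893, 9905)) = Add(Mul(7013, Rational(7, 24930)), Rational(893, 9905)) = Add(Rational(49091, 24930), Rational(893, 9905)) = Rational(101701769, 49386330)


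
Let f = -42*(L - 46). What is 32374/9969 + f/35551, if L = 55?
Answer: 1147159792/354407919 ≈ 3.2368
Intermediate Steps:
f = -378 (f = -42*(55 - 46) = -42*9 = -378)
32374/9969 + f/35551 = 32374/9969 - 378/35551 = 1147159792/354407919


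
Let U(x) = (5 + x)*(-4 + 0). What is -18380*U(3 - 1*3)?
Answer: 367600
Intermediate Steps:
U(x) = -20 - 4*x (U(x) = (5 + x)*(-4) = -20 - 4*x)
-18380*U(3 - 1*3) = -18380*(-20 - 4*(3 - 1*3)) = -18380*(-20 - 4*(3 - 3)) = -18380*(-20 - 4*0) = -18380*(-20 + 0) = -18380*(-20) = 367600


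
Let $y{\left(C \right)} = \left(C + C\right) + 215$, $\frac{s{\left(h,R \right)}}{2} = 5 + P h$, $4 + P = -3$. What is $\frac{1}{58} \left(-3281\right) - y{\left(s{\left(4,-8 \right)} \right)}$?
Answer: $- \frac{10415}{58} \approx -179.57$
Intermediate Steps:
$P = -7$ ($P = -4 - 3 = -7$)
$s{\left(h,R \right)} = 10 - 14 h$ ($s{\left(h,R \right)} = 2 \left(5 - 7 h\right) = 10 - 14 h$)
$y{\left(C \right)} = 215 + 2 C$ ($y{\left(C \right)} = 2 C + 215 = 215 + 2 C$)
$\frac{1}{58} \left(-3281\right) - y{\left(s{\left(4,-8 \right)} \right)} = \frac{1}{58} \left(-3281\right) - \left(215 + 2 \left(10 - 56\right)\right) = - \frac{3281}{58} - \left(215 + 2 \left(-46\right)\right) = - \frac{3281}{58} - \left(215 - 92\right) = - \frac{3281}{58} - 123 = - \frac{10415}{58}$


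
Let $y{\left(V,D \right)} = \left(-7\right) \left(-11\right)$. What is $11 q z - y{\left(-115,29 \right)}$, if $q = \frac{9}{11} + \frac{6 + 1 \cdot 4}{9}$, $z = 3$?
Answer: $- \frac{40}{3} \approx -13.333$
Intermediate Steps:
$y{\left(V,D \right)} = 77$
$q = \frac{191}{99}$ ($q = 9 \cdot \frac{1}{11} + \left(6 + 4\right) \frac{1}{9} = \frac{9}{11} + 10 \cdot \frac{1}{9} = \frac{9}{11} + \frac{10}{9} = \frac{191}{99} \approx 1.9293$)
$11 q z - y{\left(-115,29 \right)} = 11 \cdot \frac{191}{99} \cdot 3 - 77 = \frac{191}{9} \cdot 3 - 77 = \frac{191}{3} - 77 = - \frac{40}{3}$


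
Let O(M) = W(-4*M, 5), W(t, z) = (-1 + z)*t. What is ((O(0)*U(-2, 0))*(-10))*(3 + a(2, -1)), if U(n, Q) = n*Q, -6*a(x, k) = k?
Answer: 0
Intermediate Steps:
a(x, k) = -k/6
U(n, Q) = Q*n
W(t, z) = t*(-1 + z)
O(M) = -16*M (O(M) = (-4*M)*(-1 + 5) = -4*M*4 = -16*M)
((O(0)*U(-2, 0))*(-10))*(3 + a(2, -1)) = (((-16*0)*(0*(-2)))*(-10))*(3 - 1/6*(-1)) = ((0*0)*(-10))*(3 + 1/6) = (0*(-10))*(19/6) = 0*(19/6) = 0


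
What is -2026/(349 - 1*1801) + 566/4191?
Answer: 141103/92202 ≈ 1.5304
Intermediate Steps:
-2026/(349 - 1*1801) + 566/4191 = -2026/(349 - 1801) + 566*(1/4191) = -2026/(-1452) + 566/4191 = -2026*(-1/1452) + 566/4191 = 1013/726 + 566/4191 = 141103/92202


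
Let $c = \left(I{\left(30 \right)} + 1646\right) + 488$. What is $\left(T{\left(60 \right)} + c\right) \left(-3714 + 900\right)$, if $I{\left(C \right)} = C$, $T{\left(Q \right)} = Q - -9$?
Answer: $-6283662$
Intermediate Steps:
$T{\left(Q \right)} = 9 + Q$ ($T{\left(Q \right)} = Q + 9 = 9 + Q$)
$c = 2164$ ($c = \left(30 + 1646\right) + 488 = 1676 + 488 = 2164$)
$\left(T{\left(60 \right)} + c\right) \left(-3714 + 900\right) = \left(\left(9 + 60\right) + 2164\right) \left(-3714 + 900\right) = \left(69 + 2164\right) \left(-2814\right) = 2233 \left(-2814\right) = -6283662$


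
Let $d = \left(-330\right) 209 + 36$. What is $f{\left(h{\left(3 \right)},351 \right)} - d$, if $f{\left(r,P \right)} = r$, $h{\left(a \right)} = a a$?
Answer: $68943$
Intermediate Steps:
$h{\left(a \right)} = a^{2}$
$d = -68934$ ($d = -68970 + 36 = -68934$)
$f{\left(h{\left(3 \right)},351 \right)} - d = 3^{2} - -68934 = 9 + 68934 = 68943$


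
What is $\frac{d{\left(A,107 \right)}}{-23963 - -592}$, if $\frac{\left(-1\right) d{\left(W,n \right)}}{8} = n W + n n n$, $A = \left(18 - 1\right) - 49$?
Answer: $\frac{9772952}{23371} \approx 418.17$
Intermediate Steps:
$A = -32$ ($A = 17 - 49 = -32$)
$d{\left(W,n \right)} = - 8 n^{3} - 8 W n$ ($d{\left(W,n \right)} = - 8 \left(n W + n n n\right) = - 8 \left(W n + n^{2} n\right) = - 8 \left(W n + n^{3}\right) = - 8 \left(n^{3} + W n\right) = - 8 n^{3} - 8 W n$)
$\frac{d{\left(A,107 \right)}}{-23963 - -592} = \frac{\left(-8\right) 107 \left(-32 + 107^{2}\right)}{-23963 - -592} = \frac{\left(-8\right) 107 \left(-32 + 11449\right)}{-23963 + 592} = \frac{\left(-8\right) 107 \cdot 11417}{-23371} = \left(-9772952\right) \left(- \frac{1}{23371}\right) = \frac{9772952}{23371}$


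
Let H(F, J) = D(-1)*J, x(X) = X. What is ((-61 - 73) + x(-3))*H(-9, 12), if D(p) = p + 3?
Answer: -3288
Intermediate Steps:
D(p) = 3 + p
H(F, J) = 2*J (H(F, J) = (3 - 1)*J = 2*J)
((-61 - 73) + x(-3))*H(-9, 12) = ((-61 - 73) - 3)*(2*12) = (-134 - 3)*24 = -137*24 = -3288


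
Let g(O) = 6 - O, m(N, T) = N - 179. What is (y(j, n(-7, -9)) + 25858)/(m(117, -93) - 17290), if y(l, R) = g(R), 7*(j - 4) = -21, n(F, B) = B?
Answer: -25873/17352 ≈ -1.4911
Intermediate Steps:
m(N, T) = -179 + N
j = 1 (j = 4 + (1/7)*(-21) = 4 - 3 = 1)
y(l, R) = 6 - R
(y(j, n(-7, -9)) + 25858)/(m(117, -93) - 17290) = ((6 - 1*(-9)) + 25858)/((-179 + 117) - 17290) = ((6 + 9) + 25858)/(-62 - 17290) = (15 + 25858)/(-17352) = 25873*(-1/17352) = -25873/17352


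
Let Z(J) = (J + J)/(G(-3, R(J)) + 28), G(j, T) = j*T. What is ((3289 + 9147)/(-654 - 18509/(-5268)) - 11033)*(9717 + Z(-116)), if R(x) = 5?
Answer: -4775367313425403/44547919 ≈ -1.0720e+8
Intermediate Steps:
G(j, T) = T*j
Z(J) = 2*J/13 (Z(J) = (J + J)/(5*(-3) + 28) = (2*J)/(-15 + 28) = (2*J)/13 = (2*J)*(1/13) = 2*J/13)
((3289 + 9147)/(-654 - 18509/(-5268)) - 11033)*(9717 + Z(-116)) = ((3289 + 9147)/(-654 - 18509/(-5268)) - 11033)*(9717 + (2/13)*(-116)) = (12436/(-654 - 18509*(-1/5268)) - 11033)*(9717 - 232/13) = (12436/(-654 + 18509/5268) - 11033)*(126089/13) = (12436/(-3426763/5268) - 11033)*(126089/13) = (12436*(-5268/3426763) - 11033)*(126089/13) = (-65512848/3426763 - 11033)*(126089/13) = -37872989027/3426763*126089/13 = -4775367313425403/44547919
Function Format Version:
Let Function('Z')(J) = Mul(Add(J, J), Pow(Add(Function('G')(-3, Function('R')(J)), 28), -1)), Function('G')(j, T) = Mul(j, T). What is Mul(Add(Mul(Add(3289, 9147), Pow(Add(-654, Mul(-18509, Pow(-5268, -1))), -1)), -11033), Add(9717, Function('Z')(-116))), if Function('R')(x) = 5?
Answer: Rational(-4775367313425403, 44547919) ≈ -1.0720e+8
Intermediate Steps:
Function('G')(j, T) = Mul(T, j)
Function('Z')(J) = Mul(Rational(2, 13), J) (Function('Z')(J) = Mul(Add(J, J), Pow(Add(Mul(5, -3), 28), -1)) = Mul(Mul(2, J), Pow(Add(-15, 28), -1)) = Mul(Mul(2, J), Pow(13, -1)) = Mul(Mul(2, J), Rational(1, 13)) = Mul(Rational(2, 13), J))
Mul(Add(Mul(Add(3289, 9147), Pow(Add(-654, Mul(-18509, Pow(-5268, -1))), -1)), -11033), Add(9717, Function('Z')(-116))) = Mul(Add(Mul(Add(3289, 9147), Pow(Add(-654, Mul(-18509, Pow(-5268, -1))), -1)), -11033), Add(9717, Mul(Rational(2, 13), -116))) = Mul(Add(Mul(12436, Pow(Add(-654, Mul(-18509, Rational(-1, 5268))), -1)), -11033), Add(9717, Rational(-232, 13))) = Mul(Add(Mul(12436, Pow(Add(-654, Rational(18509, 5268)), -1)), -11033), Rational(126089, 13)) = Mul(Add(Mul(12436, Pow(Rational(-3426763, 5268), -1)), -11033), Rational(126089, 13)) = Mul(Add(Mul(12436, Rational(-5268, 3426763)), -11033), Rational(126089, 13)) = Mul(Add(Rational(-65512848, 3426763), -11033), Rational(126089, 13)) = Mul(Rational(-37872989027, 3426763), Rational(126089, 13)) = Rational(-4775367313425403, 44547919)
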